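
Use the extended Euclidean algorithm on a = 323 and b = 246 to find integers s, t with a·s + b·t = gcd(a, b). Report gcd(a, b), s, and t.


Euclidean algorithm on (323, 246) — divide until remainder is 0:
  323 = 1 · 246 + 77
  246 = 3 · 77 + 15
  77 = 5 · 15 + 2
  15 = 7 · 2 + 1
  2 = 2 · 1 + 0
gcd(323, 246) = 1.
Track Bezout coefficients alongside the remainders: start with r₀ = 323 = a·1 + b·0 (s = 1, t = 0) and r₁ = 246 = a·0 + b·1 (s = 0, t = 1); each new remainder r_{k+1} = r_{k-1} − q_k·r_k inherits s_{k+1} = s_{k-1} − q_k·s_k, t_{k+1} = t_{k-1} − q_k·t_k, so r_k = a·s_k + b·t_k at every step:
  q = 1: r = 77, s = 1 − 1·0 = 1, t = 0 − 1·1 = -1  (check: 323·1 + 246·(-1) = 77)
  q = 3: r = 15, s = 0 − 3·1 = -3, t = 1 − 3·(-1) = 4  (check: 323·(-3) + 246·4 = 15)
  q = 5: r = 2, s = 1 − 5·(-3) = 16, t = -1 − 5·4 = -21  (check: 323·16 + 246·(-21) = 2)
  q = 7: r = 1, s = -3 − 7·16 = -115, t = 4 − 7·(-21) = 151  (check: 323·(-115) + 246·151 = 1)
The row with r = 1 (the gcd) gives the Bezout coefficients s = -115, t = 151.
Result: 323 · (-115) + 246 · (151) = 1.

gcd(323, 246) = 1; s = -115, t = 151 (check: 323·(-115) + 246·151 = 1).


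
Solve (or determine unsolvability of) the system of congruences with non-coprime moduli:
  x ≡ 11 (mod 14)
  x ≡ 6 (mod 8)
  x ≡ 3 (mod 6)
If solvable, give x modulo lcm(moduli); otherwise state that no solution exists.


Moduli 14, 8, 6 are not pairwise coprime, so CRT works modulo lcm(m_i) when all pairwise compatibility conditions hold.
Pairwise compatibility: gcd(m_i, m_j) must divide a_i - a_j for every pair.
Merge one congruence at a time:
  Start: x ≡ 11 (mod 14).
  Combine with x ≡ 6 (mod 8): gcd(14, 8) = 2, and 6 - 11 = -5 is NOT divisible by 2.
    ⇒ system is inconsistent (no integer solution).

No solution (the system is inconsistent).


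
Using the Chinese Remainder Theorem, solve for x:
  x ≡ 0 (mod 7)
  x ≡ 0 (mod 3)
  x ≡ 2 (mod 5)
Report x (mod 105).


Moduli 7, 3, 5 are pairwise coprime; by CRT there is a unique solution modulo M = 7 · 3 · 5 = 105.
Solve pairwise, accumulating the modulus:
  Start with x ≡ 0 (mod 7).
  Combine with x ≡ 0 (mod 3): since gcd(7, 3) = 1, we get a unique residue mod 21.
    Write x = 0 + 7·t and substitute into x ≡ 0 (mod 3): 7·t ≡ 0 − 0 = 0 (mod 3).
    Reduce coefficients mod 3: 1·t ≡ 0 (mod 3).
    So t ≡ 0 (mod 3).
    Then x = 0 + 7·0 = 0, valid modulo lcm(7, 3) = 21: x ≡ 0 (mod 21).
  Combine with x ≡ 2 (mod 5): since gcd(21, 5) = 1, we get a unique residue mod 105.
    Write x = 0 + 21·t and substitute into x ≡ 2 (mod 5): 21·t ≡ 2 − 0 = 2 (mod 5).
    Reduce coefficients mod 5: 1·t ≡ 2 (mod 5).
    So t ≡ 2 (mod 5).
    Then x = 0 + 21·2 = 42, valid modulo lcm(21, 5) = 105: x ≡ 42 (mod 105).
Verify: 42 mod 7 = 0 ✓, 42 mod 3 = 0 ✓, 42 mod 5 = 2 ✓.

x ≡ 42 (mod 105).


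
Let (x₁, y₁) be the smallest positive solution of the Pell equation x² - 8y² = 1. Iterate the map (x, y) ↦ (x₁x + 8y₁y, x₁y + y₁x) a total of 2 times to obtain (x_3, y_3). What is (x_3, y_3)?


Step 1: Find the fundamental solution (x₁, y₁) of x² - 8y² = 1.
  Expand √8 as a continued fraction. a₀ = ⌊√8⌋ = 2; iterate m_{k+1} = d_k·a_k − m_k, d_{k+1} = (8 − m_{k+1}²)/d_k, a_{k+1} = ⌊(a₀ + m_{k+1})/d_{k+1}⌋ (starting m₀ = 0, d₀ = 1), with convergents p_k = a_k·p_{k-1} + p_{k-2}, q_k = a_k·q_{k-1} + q_{k-2} (p₋₁ = 1, q₋₁ = 0):
  k = 0: a₀ = 2; p₀/q₀ = 2/1; p₀² − 8·q₀² = 4 − 8 = -4.
  k = 1: m = 2, d = 4, a = ⌊(2 + 2)/4⌋ = 1; p/q = (1·2 + 1)/(1·1 + 0) = 3/1; p² − 8·q² = 9 − 8 = 1.
  The first convergent with p² − 8·q² = 1 gives the fundamental solution (x₁, y₁) = (3, 1).
Step 2: Apply the recurrence (x_{n+1}, y_{n+1}) = (x₁x_n + 8y₁y_n, x₁y_n + y₁x_n) repeatedly.
  From (x_1, y_1) = (3, 1): x_2 = 3·3 + 8·1·1 = 17; y_2 = 3·1 + 1·3 = 6.
  From (x_2, y_2) = (17, 6): x_3 = 3·17 + 8·1·6 = 99; y_3 = 3·6 + 1·17 = 35.
Step 3: Verify x_3² - 8·y_3² = 9801 - 9800 = 1 (should be 1). ✓

(x_1, y_1) = (3, 1); (x_3, y_3) = (99, 35).


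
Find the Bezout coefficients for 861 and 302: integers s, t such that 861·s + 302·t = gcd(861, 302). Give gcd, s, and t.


Euclidean algorithm on (861, 302) — divide until remainder is 0:
  861 = 2 · 302 + 257
  302 = 1 · 257 + 45
  257 = 5 · 45 + 32
  45 = 1 · 32 + 13
  32 = 2 · 13 + 6
  13 = 2 · 6 + 1
  6 = 6 · 1 + 0
gcd(861, 302) = 1.
Track Bezout coefficients alongside the remainders: start with r₀ = 861 = a·1 + b·0 (s = 1, t = 0) and r₁ = 302 = a·0 + b·1 (s = 0, t = 1); each new remainder r_{k+1} = r_{k-1} − q_k·r_k inherits s_{k+1} = s_{k-1} − q_k·s_k, t_{k+1} = t_{k-1} − q_k·t_k, so r_k = a·s_k + b·t_k at every step:
  q = 2: r = 257, s = 1 − 2·0 = 1, t = 0 − 2·1 = -2  (check: 861·1 + 302·(-2) = 257)
  q = 1: r = 45, s = 0 − 1·1 = -1, t = 1 − 1·(-2) = 3  (check: 861·(-1) + 302·3 = 45)
  q = 5: r = 32, s = 1 − 5·(-1) = 6, t = -2 − 5·3 = -17  (check: 861·6 + 302·(-17) = 32)
  q = 1: r = 13, s = -1 − 1·6 = -7, t = 3 − 1·(-17) = 20  (check: 861·(-7) + 302·20 = 13)
  q = 2: r = 6, s = 6 − 2·(-7) = 20, t = -17 − 2·20 = -57  (check: 861·20 + 302·(-57) = 6)
  q = 2: r = 1, s = -7 − 2·20 = -47, t = 20 − 2·(-57) = 134  (check: 861·(-47) + 302·134 = 1)
The row with r = 1 (the gcd) gives the Bezout coefficients s = -47, t = 134.
Result: 861 · (-47) + 302 · (134) = 1.

gcd(861, 302) = 1; s = -47, t = 134 (check: 861·(-47) + 302·134 = 1).


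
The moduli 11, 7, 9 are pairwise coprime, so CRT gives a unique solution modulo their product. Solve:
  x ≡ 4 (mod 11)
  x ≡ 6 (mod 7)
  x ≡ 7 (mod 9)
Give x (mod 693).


Moduli 11, 7, 9 are pairwise coprime; by CRT there is a unique solution modulo M = 11 · 7 · 9 = 693.
Solve pairwise, accumulating the modulus:
  Start with x ≡ 4 (mod 11).
  Combine with x ≡ 6 (mod 7): since gcd(11, 7) = 1, we get a unique residue mod 77.
    Write x = 4 + 11·t and substitute into x ≡ 6 (mod 7): 11·t ≡ 6 − 4 = 2 (mod 7).
    Reduce coefficients mod 7: 4·t ≡ 2 (mod 7).
    The inverse of 4 mod 7 is 2 (since 4·2 = 8 = 1·7 + 1), so t ≡ 2·2 = 4 ≡ 4 (mod 7).
    Then x = 4 + 11·4 = 48, valid modulo lcm(11, 7) = 77: x ≡ 48 (mod 77).
  Combine with x ≡ 7 (mod 9): since gcd(77, 9) = 1, we get a unique residue mod 693.
    Write x = 48 + 77·t and substitute into x ≡ 7 (mod 9): 77·t ≡ 7 − 48 = -41 (mod 9).
    Reduce coefficients mod 9: 5·t ≡ 4 (mod 9).
    The inverse of 5 mod 9 is 2 (since 5·2 = 10 = 1·9 + 1), so t ≡ 2·4 = 8 ≡ 8 (mod 9).
    Then x = 48 + 77·8 = 664, valid modulo lcm(77, 9) = 693: x ≡ 664 (mod 693).
Verify: 664 mod 11 = 4 ✓, 664 mod 7 = 6 ✓, 664 mod 9 = 7 ✓.

x ≡ 664 (mod 693).


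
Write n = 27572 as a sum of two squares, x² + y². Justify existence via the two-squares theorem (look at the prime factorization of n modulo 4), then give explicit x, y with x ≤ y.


Step 1: Factor n = 27572 = 2^2 · 61 · 113.
Step 2: Check the mod-4 condition on each prime factor: 2 = 2 (special); 61 ≡ 1 (mod 4), exponent 1; 113 ≡ 1 (mod 4), exponent 1.
All primes ≡ 3 (mod 4) appear to even exponent (or don't appear), so by the two-squares theorem n IS expressible as a sum of two squares.
Step 3: Build a representation. Group n = k² · m with k = 2 and m = 61 · 113 = 6893 (a product of primes ≡ 1 (mod 4)); a representation of m scales to one of n via (k·x)² + (k·y)² = k²(x² + y²). Each prime p ≡ 1 (mod 4) is itself a sum of two squares; find a² by testing p − a² for a perfect square:
  61: 61 − 1² = 60, 61 − 2² = 57, 61 − 3² = 52, 61 − 4² = 45, 61 − 5² = 36 = 6² ⇒ 61 = 5² + 6².
  113: 113 − 1² = 112, 113 − 2² = 109, 113 − 3² = 104, 113 − 4² = 97, 113 − 5² = 88, 113 − 6² = 77, 113 − 7² = 64 = 8² ⇒ 113 = 7² + 8².
  Combine using the Brahmagupta–Fibonacci identity (a² + b²)(c² + d²) = (ac − bd)² + (ad + bc)² = (ac + bd)² + (ad − bc)²:
  61 · 113 = 6893: from (5² + 6²)(7² + 8²), take (5·7 − 6·8, 5·8 + 6·7) = (35 − 48, 40 + 42) = (-13, 82); dropping signs (only squares matter) gives (13, 82); check 13² + 82² = 169 + 6724 = 6893 ✓.
  Scale by k = 2: (2·13, 2·82) = (26, 164).
Step 4: Order so x ≤ y and verify: 26² + 164² = 676 + 26896 = 27572 = n. ✓

n = 27572 = 26² + 164² (one valid representation with x ≤ y).


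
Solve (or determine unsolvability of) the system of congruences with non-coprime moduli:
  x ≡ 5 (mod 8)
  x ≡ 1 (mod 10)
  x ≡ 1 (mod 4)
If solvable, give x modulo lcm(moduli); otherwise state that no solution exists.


Moduli 8, 10, 4 are not pairwise coprime, so CRT works modulo lcm(m_i) when all pairwise compatibility conditions hold.
Pairwise compatibility: gcd(m_i, m_j) must divide a_i - a_j for every pair.
Merge one congruence at a time:
  Start: x ≡ 5 (mod 8).
  Combine with x ≡ 1 (mod 10): gcd(8, 10) = 2; 1 - 5 = -4, which IS divisible by 2, so compatible.
    Write x = 5 + 8·t and substitute into x ≡ 1 (mod 10): 8·t ≡ 1 − 5 = -4 (mod 10).
    Divide the congruence (and modulus) by g = 2: 4·t ≡ -2 (mod 5).
    Reduce coefficients mod 5: 4·t ≡ 3 (mod 5).
    The inverse of 4 mod 5 is 4 (since 4·4 = 16 = 3·5 + 1), so t ≡ 4·3 = 12 ≡ 2 (mod 5).
    Then x = 5 + 8·2 = 21, valid modulo lcm(8, 10) = 40: x ≡ 21 (mod 40).
  Combine with x ≡ 1 (mod 4): gcd(40, 4) = 4; 1 - 21 = -20, which IS divisible by 4, so compatible.
    Write x = 21 + 40·t and substitute into x ≡ 1 (mod 4): 40·t ≡ 1 − 21 = -20 (mod 4).
    Divide the congruence (and modulus) by g = 4: 10·t ≡ -5 (mod 1).
    Modulo 1 every t works; take t = 0.
    Then x = 21 + 40·0 = 21, valid modulo lcm(40, 4) = 40: x ≡ 21 (mod 40).
Verify: 21 mod 8 = 5, 21 mod 10 = 1, 21 mod 4 = 1.

x ≡ 21 (mod 40).


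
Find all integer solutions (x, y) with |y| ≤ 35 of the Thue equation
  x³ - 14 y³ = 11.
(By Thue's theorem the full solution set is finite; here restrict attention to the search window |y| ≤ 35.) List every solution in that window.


The equation is x³ - 14y³ = 11. For fixed y, x³ = 14·y³ + 11, so a solution requires the RHS to be a perfect cube.
Strategy: iterate y from -35 to 35, compute RHS = 14·y³ + 11, and check whether it is a (positive or negative) perfect cube.
Check small values of y:
  y = 0: RHS = 11 is not a perfect cube.
  y = 1: RHS = 25 is not a perfect cube.
  y = -1: RHS = -3 is not a perfect cube.
  y = 2: RHS = 123 is not a perfect cube.
  y = -2: RHS = -101 is not a perfect cube.
  y = 3: RHS = 389 is not a perfect cube.
  y = -3: RHS = -367 is not a perfect cube.
Continuing the search up to |y| = 35 finds no solutions either.
No (x, y) in the scanned range satisfies the equation.

No integer solutions with |y| ≤ 35.


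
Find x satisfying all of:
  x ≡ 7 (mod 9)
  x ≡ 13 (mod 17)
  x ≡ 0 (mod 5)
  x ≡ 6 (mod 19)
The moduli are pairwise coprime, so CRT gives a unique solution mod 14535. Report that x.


Product of moduli M = 9 · 17 · 5 · 19 = 14535.
Merge one congruence at a time:
  Start: x ≡ 7 (mod 9).
  Combine with x ≡ 13 (mod 17); new modulus lcm = 153.
    Write x = 7 + 9·t and substitute into x ≡ 13 (mod 17): 9·t ≡ 13 − 7 = 6 (mod 17).
    The inverse of 9 mod 17 is 2 (since 9·2 = 18 = 1·17 + 1), so t ≡ 2·6 = 12 ≡ 12 (mod 17).
    Then x = 7 + 9·12 = 115, valid modulo lcm(9, 17) = 153: x ≡ 115 (mod 153).
  Combine with x ≡ 0 (mod 5); new modulus lcm = 765.
    Write x = 115 + 153·t and substitute into x ≡ 0 (mod 5): 153·t ≡ 0 − 115 = -115 (mod 5).
    Reduce coefficients mod 5: 3·t ≡ 0 (mod 5).
    The inverse of 3 mod 5 is 2 (since 3·2 = 6 = 1·5 + 1), so t ≡ 2·0 = 0 ≡ 0 (mod 5).
    Then x = 115 + 153·0 = 115, valid modulo lcm(153, 5) = 765: x ≡ 115 (mod 765).
  Combine with x ≡ 6 (mod 19); new modulus lcm = 14535.
    Write x = 115 + 765·t and substitute into x ≡ 6 (mod 19): 765·t ≡ 6 − 115 = -109 (mod 19).
    Reduce coefficients mod 19: 5·t ≡ 5 (mod 19).
    The inverse of 5 mod 19 is 4 (since 5·4 = 20 = 1·19 + 1), so t ≡ 4·5 = 20 ≡ 1 (mod 19).
    Then x = 115 + 765·1 = 880, valid modulo lcm(765, 19) = 14535: x ≡ 880 (mod 14535).
Verify against each original: 880 mod 9 = 7, 880 mod 17 = 13, 880 mod 5 = 0, 880 mod 19 = 6.

x ≡ 880 (mod 14535).


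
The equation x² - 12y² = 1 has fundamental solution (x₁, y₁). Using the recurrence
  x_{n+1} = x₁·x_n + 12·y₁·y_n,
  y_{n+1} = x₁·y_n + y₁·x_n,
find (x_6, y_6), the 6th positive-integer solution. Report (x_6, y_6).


Step 1: Find the fundamental solution (x₁, y₁) of x² - 12y² = 1.
  Expand √12 as a continued fraction. a₀ = ⌊√12⌋ = 3; iterate m_{k+1} = d_k·a_k − m_k, d_{k+1} = (12 − m_{k+1}²)/d_k, a_{k+1} = ⌊(a₀ + m_{k+1})/d_{k+1}⌋ (starting m₀ = 0, d₀ = 1), with convergents p_k = a_k·p_{k-1} + p_{k-2}, q_k = a_k·q_{k-1} + q_{k-2} (p₋₁ = 1, q₋₁ = 0):
  k = 0: a₀ = 3; p₀/q₀ = 3/1; p₀² − 12·q₀² = 9 − 12 = -3.
  k = 1: m = 3, d = 3, a = ⌊(3 + 3)/3⌋ = 2; p/q = (2·3 + 1)/(2·1 + 0) = 7/2; p² − 12·q² = 49 − 48 = 1.
  The first convergent with p² − 12·q² = 1 gives the fundamental solution (x₁, y₁) = (7, 2).
Step 2: Apply the recurrence (x_{n+1}, y_{n+1}) = (x₁x_n + 12y₁y_n, x₁y_n + y₁x_n) repeatedly.
  From (x_1, y_1) = (7, 2): x_2 = 7·7 + 12·2·2 = 97; y_2 = 7·2 + 2·7 = 28.
  From (x_2, y_2) = (97, 28): x_3 = 7·97 + 12·2·28 = 1351; y_3 = 7·28 + 2·97 = 390.
  From (x_3, y_3) = (1351, 390): x_4 = 7·1351 + 12·2·390 = 18817; y_4 = 7·390 + 2·1351 = 5432.
  From (x_4, y_4) = (18817, 5432): x_5 = 7·18817 + 12·2·5432 = 262087; y_5 = 7·5432 + 2·18817 = 75658.
  From (x_5, y_5) = (262087, 75658): x_6 = 7·262087 + 12·2·75658 = 3650401; y_6 = 7·75658 + 2·262087 = 1053780.
Step 3: Verify x_6² - 12·y_6² = 13325427460801 - 13325427460800 = 1 (should be 1). ✓

(x_1, y_1) = (7, 2); (x_6, y_6) = (3650401, 1053780).


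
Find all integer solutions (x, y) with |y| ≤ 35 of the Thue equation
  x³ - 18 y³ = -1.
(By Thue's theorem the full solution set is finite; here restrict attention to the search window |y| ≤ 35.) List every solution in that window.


The equation is x³ - 18y³ = -1. For fixed y, x³ = 18·y³ − 1, so a solution requires the RHS to be a perfect cube.
Strategy: iterate y from -35 to 35, compute RHS = 18·y³ − 1, and check whether it is a (positive or negative) perfect cube.
Check small values of y:
  y = 0: RHS = -1 = (-1)³ ⇒ x = -1 works.
  y = 1: RHS = 17 is not a perfect cube.
  y = -1: RHS = -19 is not a perfect cube.
  y = 2: RHS = 143 is not a perfect cube.
  y = -2: RHS = -145 is not a perfect cube.
  y = 3: RHS = 485 is not a perfect cube.
  y = -3: RHS = -487 is not a perfect cube.
Continuing the search up to |y| = 35 finds no further solutions beyond those listed.
Collected solutions: (-1, 0).

Solutions (with |y| ≤ 35): (-1, 0).


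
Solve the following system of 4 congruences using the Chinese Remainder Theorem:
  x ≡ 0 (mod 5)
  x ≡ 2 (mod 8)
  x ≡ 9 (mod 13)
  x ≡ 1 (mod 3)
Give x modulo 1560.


Product of moduli M = 5 · 8 · 13 · 3 = 1560.
Merge one congruence at a time:
  Start: x ≡ 0 (mod 5).
  Combine with x ≡ 2 (mod 8); new modulus lcm = 40.
    Write x = 0 + 5·t and substitute into x ≡ 2 (mod 8): 5·t ≡ 2 − 0 = 2 (mod 8).
    The inverse of 5 mod 8 is 5 (since 5·5 = 25 = 3·8 + 1), so t ≡ 5·2 = 10 ≡ 2 (mod 8).
    Then x = 0 + 5·2 = 10, valid modulo lcm(5, 8) = 40: x ≡ 10 (mod 40).
  Combine with x ≡ 9 (mod 13); new modulus lcm = 520.
    Write x = 10 + 40·t and substitute into x ≡ 9 (mod 13): 40·t ≡ 9 − 10 = -1 (mod 13).
    Reduce coefficients mod 13: 1·t ≡ 12 (mod 13).
    So t ≡ 12 (mod 13).
    Then x = 10 + 40·12 = 490, valid modulo lcm(40, 13) = 520: x ≡ 490 (mod 520).
  Combine with x ≡ 1 (mod 3); new modulus lcm = 1560.
    Write x = 490 + 520·t and substitute into x ≡ 1 (mod 3): 520·t ≡ 1 − 490 = -489 (mod 3).
    Reduce coefficients mod 3: 1·t ≡ 0 (mod 3).
    So t ≡ 0 (mod 3).
    Then x = 490 + 520·0 = 490, valid modulo lcm(520, 3) = 1560: x ≡ 490 (mod 1560).
Verify against each original: 490 mod 5 = 0, 490 mod 8 = 2, 490 mod 13 = 9, 490 mod 3 = 1.

x ≡ 490 (mod 1560).


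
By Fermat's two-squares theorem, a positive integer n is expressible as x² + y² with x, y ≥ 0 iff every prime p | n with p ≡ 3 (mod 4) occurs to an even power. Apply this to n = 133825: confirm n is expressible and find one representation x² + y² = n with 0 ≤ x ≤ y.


Step 1: Factor n = 133825 = 5^2 · 53 · 101.
Step 2: Check the mod-4 condition on each prime factor: 5 ≡ 1 (mod 4), exponent 2; 53 ≡ 1 (mod 4), exponent 1; 101 ≡ 1 (mod 4), exponent 1.
All primes ≡ 3 (mod 4) appear to even exponent (or don't appear), so by the two-squares theorem n IS expressible as a sum of two squares.
Step 3: Build a representation. Group n = k² · m with k = 5 and m = 53 · 101 = 5353 (a product of primes ≡ 1 (mod 4)); a representation of m scales to one of n via (k·x)² + (k·y)² = k²(x² + y²). Each prime p ≡ 1 (mod 4) is itself a sum of two squares; find a² by testing p − a² for a perfect square:
  53: 53 − 1² = 52, 53 − 2² = 49 = 7² ⇒ 53 = 2² + 7².
  101: 101 − 1² = 100 = 10² ⇒ 101 = 1² + 10².
  Combine using the Brahmagupta–Fibonacci identity (a² + b²)(c² + d²) = (ac − bd)² + (ad + bc)² = (ac + bd)² + (ad − bc)²:
  53 · 101 = 5353: from (2² + 7²)(1² + 10²), take (2·1 − 7·10, 2·10 + 7·1) = (2 − 70, 20 + 7) = (-68, 27); dropping signs (only squares matter) gives (68, 27); check 68² + 27² = 4624 + 729 = 5353 ✓.
  Scale by k = 5: (5·68, 5·27) = (340, 135).
Step 4: Order so x ≤ y and verify: 135² + 340² = 18225 + 115600 = 133825 = n. ✓

n = 133825 = 135² + 340² (one valid representation with x ≤ y).


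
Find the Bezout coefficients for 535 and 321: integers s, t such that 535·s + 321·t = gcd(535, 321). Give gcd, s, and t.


Euclidean algorithm on (535, 321) — divide until remainder is 0:
  535 = 1 · 321 + 214
  321 = 1 · 214 + 107
  214 = 2 · 107 + 0
gcd(535, 321) = 107.
Track Bezout coefficients alongside the remainders: start with r₀ = 535 = a·1 + b·0 (s = 1, t = 0) and r₁ = 321 = a·0 + b·1 (s = 0, t = 1); each new remainder r_{k+1} = r_{k-1} − q_k·r_k inherits s_{k+1} = s_{k-1} − q_k·s_k, t_{k+1} = t_{k-1} − q_k·t_k, so r_k = a·s_k + b·t_k at every step:
  q = 1: r = 214, s = 1 − 1·0 = 1, t = 0 − 1·1 = -1  (check: 535·1 + 321·(-1) = 214)
  q = 1: r = 107, s = 0 − 1·1 = -1, t = 1 − 1·(-1) = 2  (check: 535·(-1) + 321·2 = 107)
The row with r = 107 (the gcd) gives the Bezout coefficients s = -1, t = 2.
Result: 535 · (-1) + 321 · (2) = 107.

gcd(535, 321) = 107; s = -1, t = 2 (check: 535·(-1) + 321·2 = 107).


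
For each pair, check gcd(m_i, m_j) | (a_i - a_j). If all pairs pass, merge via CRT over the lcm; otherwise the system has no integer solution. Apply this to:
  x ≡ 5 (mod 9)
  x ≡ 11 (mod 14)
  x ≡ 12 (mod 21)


Moduli 9, 14, 21 are not pairwise coprime, so CRT works modulo lcm(m_i) when all pairwise compatibility conditions hold.
Pairwise compatibility: gcd(m_i, m_j) must divide a_i - a_j for every pair.
Merge one congruence at a time:
  Start: x ≡ 5 (mod 9).
  Combine with x ≡ 11 (mod 14): gcd(9, 14) = 1; 11 - 5 = 6, which IS divisible by 1, so compatible.
    Write x = 5 + 9·t and substitute into x ≡ 11 (mod 14): 9·t ≡ 11 − 5 = 6 (mod 14).
    The inverse of 9 mod 14 is 11 (since 9·11 = 99 = 7·14 + 1), so t ≡ 11·6 = 66 ≡ 10 (mod 14).
    Then x = 5 + 9·10 = 95, valid modulo lcm(9, 14) = 126: x ≡ 95 (mod 126).
  Combine with x ≡ 12 (mod 21): gcd(126, 21) = 21, and 12 - 95 = -83 is NOT divisible by 21.
    ⇒ system is inconsistent (no integer solution).

No solution (the system is inconsistent).


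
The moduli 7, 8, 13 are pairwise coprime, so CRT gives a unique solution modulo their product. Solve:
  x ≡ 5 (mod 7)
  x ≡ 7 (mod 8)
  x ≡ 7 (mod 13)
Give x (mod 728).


Moduli 7, 8, 13 are pairwise coprime; by CRT there is a unique solution modulo M = 7 · 8 · 13 = 728.
Solve pairwise, accumulating the modulus:
  Start with x ≡ 5 (mod 7).
  Combine with x ≡ 7 (mod 8): since gcd(7, 8) = 1, we get a unique residue mod 56.
    Write x = 5 + 7·t and substitute into x ≡ 7 (mod 8): 7·t ≡ 7 − 5 = 2 (mod 8).
    The inverse of 7 mod 8 is 7 (since 7·7 = 49 = 6·8 + 1), so t ≡ 7·2 = 14 ≡ 6 (mod 8).
    Then x = 5 + 7·6 = 47, valid modulo lcm(7, 8) = 56: x ≡ 47 (mod 56).
  Combine with x ≡ 7 (mod 13): since gcd(56, 13) = 1, we get a unique residue mod 728.
    Write x = 47 + 56·t and substitute into x ≡ 7 (mod 13): 56·t ≡ 7 − 47 = -40 (mod 13).
    Reduce coefficients mod 13: 4·t ≡ 12 (mod 13).
    The inverse of 4 mod 13 is 10 (since 4·10 = 40 = 3·13 + 1), so t ≡ 10·12 = 120 ≡ 3 (mod 13).
    Then x = 47 + 56·3 = 215, valid modulo lcm(56, 13) = 728: x ≡ 215 (mod 728).
Verify: 215 mod 7 = 5 ✓, 215 mod 8 = 7 ✓, 215 mod 13 = 7 ✓.

x ≡ 215 (mod 728).


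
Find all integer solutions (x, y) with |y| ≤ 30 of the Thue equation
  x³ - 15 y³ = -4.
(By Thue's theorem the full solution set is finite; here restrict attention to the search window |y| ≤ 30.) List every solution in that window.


The equation is x³ - 15y³ = -4. For fixed y, x³ = 15·y³ − 4, so a solution requires the RHS to be a perfect cube.
Strategy: iterate y from -30 to 30, compute RHS = 15·y³ − 4, and check whether it is a (positive or negative) perfect cube.
Check small values of y:
  y = 0: RHS = -4 is not a perfect cube.
  y = 1: RHS = 11 is not a perfect cube.
  y = -1: RHS = -19 is not a perfect cube.
  y = 2: RHS = 116 is not a perfect cube.
  y = -2: RHS = -124 is not a perfect cube.
  y = 3: RHS = 401 is not a perfect cube.
  y = -3: RHS = -409 is not a perfect cube.
Continuing the search up to |y| = 30 finds no solutions either.
No (x, y) in the scanned range satisfies the equation.

No integer solutions with |y| ≤ 30.


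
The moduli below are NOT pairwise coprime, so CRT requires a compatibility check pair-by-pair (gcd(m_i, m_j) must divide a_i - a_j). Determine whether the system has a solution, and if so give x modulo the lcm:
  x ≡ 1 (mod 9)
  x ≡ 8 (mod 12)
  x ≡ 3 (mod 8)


Moduli 9, 12, 8 are not pairwise coprime, so CRT works modulo lcm(m_i) when all pairwise compatibility conditions hold.
Pairwise compatibility: gcd(m_i, m_j) must divide a_i - a_j for every pair.
Merge one congruence at a time:
  Start: x ≡ 1 (mod 9).
  Combine with x ≡ 8 (mod 12): gcd(9, 12) = 3, and 8 - 1 = 7 is NOT divisible by 3.
    ⇒ system is inconsistent (no integer solution).

No solution (the system is inconsistent).


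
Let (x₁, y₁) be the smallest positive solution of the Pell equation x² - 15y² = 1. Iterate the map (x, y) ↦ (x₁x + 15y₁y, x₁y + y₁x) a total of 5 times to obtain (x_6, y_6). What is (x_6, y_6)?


Step 1: Find the fundamental solution (x₁, y₁) of x² - 15y² = 1.
  Expand √15 as a continued fraction. a₀ = ⌊√15⌋ = 3; iterate m_{k+1} = d_k·a_k − m_k, d_{k+1} = (15 − m_{k+1}²)/d_k, a_{k+1} = ⌊(a₀ + m_{k+1})/d_{k+1}⌋ (starting m₀ = 0, d₀ = 1), with convergents p_k = a_k·p_{k-1} + p_{k-2}, q_k = a_k·q_{k-1} + q_{k-2} (p₋₁ = 1, q₋₁ = 0):
  k = 0: a₀ = 3; p₀/q₀ = 3/1; p₀² − 15·q₀² = 9 − 15 = -6.
  k = 1: m = 3, d = 6, a = ⌊(3 + 3)/6⌋ = 1; p/q = (1·3 + 1)/(1·1 + 0) = 4/1; p² − 15·q² = 16 − 15 = 1.
  The first convergent with p² − 15·q² = 1 gives the fundamental solution (x₁, y₁) = (4, 1).
Step 2: Apply the recurrence (x_{n+1}, y_{n+1}) = (x₁x_n + 15y₁y_n, x₁y_n + y₁x_n) repeatedly.
  From (x_1, y_1) = (4, 1): x_2 = 4·4 + 15·1·1 = 31; y_2 = 4·1 + 1·4 = 8.
  From (x_2, y_2) = (31, 8): x_3 = 4·31 + 15·1·8 = 244; y_3 = 4·8 + 1·31 = 63.
  From (x_3, y_3) = (244, 63): x_4 = 4·244 + 15·1·63 = 1921; y_4 = 4·63 + 1·244 = 496.
  From (x_4, y_4) = (1921, 496): x_5 = 4·1921 + 15·1·496 = 15124; y_5 = 4·496 + 1·1921 = 3905.
  From (x_5, y_5) = (15124, 3905): x_6 = 4·15124 + 15·1·3905 = 119071; y_6 = 4·3905 + 1·15124 = 30744.
Step 3: Verify x_6² - 15·y_6² = 14177903041 - 14177903040 = 1 (should be 1). ✓

(x_1, y_1) = (4, 1); (x_6, y_6) = (119071, 30744).


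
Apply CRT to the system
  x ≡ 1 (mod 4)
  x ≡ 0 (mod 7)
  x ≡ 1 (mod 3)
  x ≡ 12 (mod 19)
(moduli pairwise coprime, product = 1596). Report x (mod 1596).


Product of moduli M = 4 · 7 · 3 · 19 = 1596.
Merge one congruence at a time:
  Start: x ≡ 1 (mod 4).
  Combine with x ≡ 0 (mod 7); new modulus lcm = 28.
    Write x = 1 + 4·t and substitute into x ≡ 0 (mod 7): 4·t ≡ 0 − 1 = -1 (mod 7).
    Reduce coefficients mod 7: 4·t ≡ 6 (mod 7).
    The inverse of 4 mod 7 is 2 (since 4·2 = 8 = 1·7 + 1), so t ≡ 2·6 = 12 ≡ 5 (mod 7).
    Then x = 1 + 4·5 = 21, valid modulo lcm(4, 7) = 28: x ≡ 21 (mod 28).
  Combine with x ≡ 1 (mod 3); new modulus lcm = 84.
    Write x = 21 + 28·t and substitute into x ≡ 1 (mod 3): 28·t ≡ 1 − 21 = -20 (mod 3).
    Reduce coefficients mod 3: 1·t ≡ 1 (mod 3).
    So t ≡ 1 (mod 3).
    Then x = 21 + 28·1 = 49, valid modulo lcm(28, 3) = 84: x ≡ 49 (mod 84).
  Combine with x ≡ 12 (mod 19); new modulus lcm = 1596.
    Write x = 49 + 84·t and substitute into x ≡ 12 (mod 19): 84·t ≡ 12 − 49 = -37 (mod 19).
    Reduce coefficients mod 19: 8·t ≡ 1 (mod 19).
    The inverse of 8 mod 19 is 12 (since 8·12 = 96 = 5·19 + 1), so t ≡ 12·1 = 12 ≡ 12 (mod 19).
    Then x = 49 + 84·12 = 1057, valid modulo lcm(84, 19) = 1596: x ≡ 1057 (mod 1596).
Verify against each original: 1057 mod 4 = 1, 1057 mod 7 = 0, 1057 mod 3 = 1, 1057 mod 19 = 12.

x ≡ 1057 (mod 1596).


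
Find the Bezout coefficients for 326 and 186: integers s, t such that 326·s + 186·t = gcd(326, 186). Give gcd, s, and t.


Euclidean algorithm on (326, 186) — divide until remainder is 0:
  326 = 1 · 186 + 140
  186 = 1 · 140 + 46
  140 = 3 · 46 + 2
  46 = 23 · 2 + 0
gcd(326, 186) = 2.
Track Bezout coefficients alongside the remainders: start with r₀ = 326 = a·1 + b·0 (s = 1, t = 0) and r₁ = 186 = a·0 + b·1 (s = 0, t = 1); each new remainder r_{k+1} = r_{k-1} − q_k·r_k inherits s_{k+1} = s_{k-1} − q_k·s_k, t_{k+1} = t_{k-1} − q_k·t_k, so r_k = a·s_k + b·t_k at every step:
  q = 1: r = 140, s = 1 − 1·0 = 1, t = 0 − 1·1 = -1  (check: 326·1 + 186·(-1) = 140)
  q = 1: r = 46, s = 0 − 1·1 = -1, t = 1 − 1·(-1) = 2  (check: 326·(-1) + 186·2 = 46)
  q = 3: r = 2, s = 1 − 3·(-1) = 4, t = -1 − 3·2 = -7  (check: 326·4 + 186·(-7) = 2)
The row with r = 2 (the gcd) gives the Bezout coefficients s = 4, t = -7.
Result: 326 · (4) + 186 · (-7) = 2.

gcd(326, 186) = 2; s = 4, t = -7 (check: 326·4 + 186·(-7) = 2).


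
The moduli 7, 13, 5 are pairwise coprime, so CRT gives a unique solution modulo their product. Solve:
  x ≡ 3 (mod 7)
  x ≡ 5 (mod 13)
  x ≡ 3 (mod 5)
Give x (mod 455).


Moduli 7, 13, 5 are pairwise coprime; by CRT there is a unique solution modulo M = 7 · 13 · 5 = 455.
Solve pairwise, accumulating the modulus:
  Start with x ≡ 3 (mod 7).
  Combine with x ≡ 5 (mod 13): since gcd(7, 13) = 1, we get a unique residue mod 91.
    Write x = 3 + 7·t and substitute into x ≡ 5 (mod 13): 7·t ≡ 5 − 3 = 2 (mod 13).
    The inverse of 7 mod 13 is 2 (since 7·2 = 14 = 1·13 + 1), so t ≡ 2·2 = 4 ≡ 4 (mod 13).
    Then x = 3 + 7·4 = 31, valid modulo lcm(7, 13) = 91: x ≡ 31 (mod 91).
  Combine with x ≡ 3 (mod 5): since gcd(91, 5) = 1, we get a unique residue mod 455.
    Write x = 31 + 91·t and substitute into x ≡ 3 (mod 5): 91·t ≡ 3 − 31 = -28 (mod 5).
    Reduce coefficients mod 5: 1·t ≡ 2 (mod 5).
    So t ≡ 2 (mod 5).
    Then x = 31 + 91·2 = 213, valid modulo lcm(91, 5) = 455: x ≡ 213 (mod 455).
Verify: 213 mod 7 = 3 ✓, 213 mod 13 = 5 ✓, 213 mod 5 = 3 ✓.

x ≡ 213 (mod 455).


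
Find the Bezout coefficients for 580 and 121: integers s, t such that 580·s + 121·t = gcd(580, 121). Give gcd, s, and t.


Euclidean algorithm on (580, 121) — divide until remainder is 0:
  580 = 4 · 121 + 96
  121 = 1 · 96 + 25
  96 = 3 · 25 + 21
  25 = 1 · 21 + 4
  21 = 5 · 4 + 1
  4 = 4 · 1 + 0
gcd(580, 121) = 1.
Track Bezout coefficients alongside the remainders: start with r₀ = 580 = a·1 + b·0 (s = 1, t = 0) and r₁ = 121 = a·0 + b·1 (s = 0, t = 1); each new remainder r_{k+1} = r_{k-1} − q_k·r_k inherits s_{k+1} = s_{k-1} − q_k·s_k, t_{k+1} = t_{k-1} − q_k·t_k, so r_k = a·s_k + b·t_k at every step:
  q = 4: r = 96, s = 1 − 4·0 = 1, t = 0 − 4·1 = -4  (check: 580·1 + 121·(-4) = 96)
  q = 1: r = 25, s = 0 − 1·1 = -1, t = 1 − 1·(-4) = 5  (check: 580·(-1) + 121·5 = 25)
  q = 3: r = 21, s = 1 − 3·(-1) = 4, t = -4 − 3·5 = -19  (check: 580·4 + 121·(-19) = 21)
  q = 1: r = 4, s = -1 − 1·4 = -5, t = 5 − 1·(-19) = 24  (check: 580·(-5) + 121·24 = 4)
  q = 5: r = 1, s = 4 − 5·(-5) = 29, t = -19 − 5·24 = -139  (check: 580·29 + 121·(-139) = 1)
The row with r = 1 (the gcd) gives the Bezout coefficients s = 29, t = -139.
Result: 580 · (29) + 121 · (-139) = 1.

gcd(580, 121) = 1; s = 29, t = -139 (check: 580·29 + 121·(-139) = 1).


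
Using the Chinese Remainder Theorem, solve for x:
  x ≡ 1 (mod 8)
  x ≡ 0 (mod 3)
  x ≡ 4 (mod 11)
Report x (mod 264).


Moduli 8, 3, 11 are pairwise coprime; by CRT there is a unique solution modulo M = 8 · 3 · 11 = 264.
Solve pairwise, accumulating the modulus:
  Start with x ≡ 1 (mod 8).
  Combine with x ≡ 0 (mod 3): since gcd(8, 3) = 1, we get a unique residue mod 24.
    Write x = 1 + 8·t and substitute into x ≡ 0 (mod 3): 8·t ≡ 0 − 1 = -1 (mod 3).
    Reduce coefficients mod 3: 2·t ≡ 2 (mod 3).
    The inverse of 2 mod 3 is 2 (since 2·2 = 4 = 1·3 + 1), so t ≡ 2·2 = 4 ≡ 1 (mod 3).
    Then x = 1 + 8·1 = 9, valid modulo lcm(8, 3) = 24: x ≡ 9 (mod 24).
  Combine with x ≡ 4 (mod 11): since gcd(24, 11) = 1, we get a unique residue mod 264.
    Write x = 9 + 24·t and substitute into x ≡ 4 (mod 11): 24·t ≡ 4 − 9 = -5 (mod 11).
    Reduce coefficients mod 11: 2·t ≡ 6 (mod 11).
    The inverse of 2 mod 11 is 6 (since 2·6 = 12 = 1·11 + 1), so t ≡ 6·6 = 36 ≡ 3 (mod 11).
    Then x = 9 + 24·3 = 81, valid modulo lcm(24, 11) = 264: x ≡ 81 (mod 264).
Verify: 81 mod 8 = 1 ✓, 81 mod 3 = 0 ✓, 81 mod 11 = 4 ✓.

x ≡ 81 (mod 264).


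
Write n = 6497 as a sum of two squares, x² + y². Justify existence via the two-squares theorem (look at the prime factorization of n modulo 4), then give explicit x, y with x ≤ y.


Step 1: Factor n = 6497 = 73 · 89.
Step 2: Check the mod-4 condition on each prime factor: 73 ≡ 1 (mod 4), exponent 1; 89 ≡ 1 (mod 4), exponent 1.
All primes ≡ 3 (mod 4) appear to even exponent (or don't appear), so by the two-squares theorem n IS expressible as a sum of two squares.
Step 3: Build a representation. Here n = 73 · 89 is a product of primes ≡ 1 (mod 4). Each prime p ≡ 1 (mod 4) is itself a sum of two squares; find a² by testing p − a² for a perfect square:
  73: 73 − 1² = 72, 73 − 2² = 69, 73 − 3² = 64 = 8² ⇒ 73 = 3² + 8².
  89: 89 − 1² = 88, 89 − 2² = 85, 89 − 3² = 80, 89 − 4² = 73, 89 − 5² = 64 = 8² ⇒ 89 = 5² + 8².
  Combine using the Brahmagupta–Fibonacci identity (a² + b²)(c² + d²) = (ac − bd)² + (ad + bc)² = (ac + bd)² + (ad − bc)²:
  73 · 89 = 6497: from (3² + 8²)(5² + 8²), take (3·5 − 8·8, 3·8 + 8·5) = (15 − 64, 24 + 40) = (-49, 64); dropping signs (only squares matter) gives (49, 64); check 49² + 64² = 2401 + 4096 = 6497 ✓.
Step 4: Order so x ≤ y and verify: 49² + 64² = 2401 + 4096 = 6497 = n. ✓

n = 6497 = 49² + 64² (one valid representation with x ≤ y).


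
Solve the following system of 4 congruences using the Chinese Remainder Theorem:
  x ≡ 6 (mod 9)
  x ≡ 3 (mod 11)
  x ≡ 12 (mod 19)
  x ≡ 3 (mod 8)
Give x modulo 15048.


Product of moduli M = 9 · 11 · 19 · 8 = 15048.
Merge one congruence at a time:
  Start: x ≡ 6 (mod 9).
  Combine with x ≡ 3 (mod 11); new modulus lcm = 99.
    Write x = 6 + 9·t and substitute into x ≡ 3 (mod 11): 9·t ≡ 3 − 6 = -3 (mod 11).
    Reduce coefficients mod 11: 9·t ≡ 8 (mod 11).
    The inverse of 9 mod 11 is 5 (since 9·5 = 45 = 4·11 + 1), so t ≡ 5·8 = 40 ≡ 7 (mod 11).
    Then x = 6 + 9·7 = 69, valid modulo lcm(9, 11) = 99: x ≡ 69 (mod 99).
  Combine with x ≡ 12 (mod 19); new modulus lcm = 1881.
    Write x = 69 + 99·t and substitute into x ≡ 12 (mod 19): 99·t ≡ 12 − 69 = -57 (mod 19).
    Reduce coefficients mod 19: 4·t ≡ 0 (mod 19).
    The inverse of 4 mod 19 is 5 (since 4·5 = 20 = 1·19 + 1), so t ≡ 5·0 = 0 ≡ 0 (mod 19).
    Then x = 69 + 99·0 = 69, valid modulo lcm(99, 19) = 1881: x ≡ 69 (mod 1881).
  Combine with x ≡ 3 (mod 8); new modulus lcm = 15048.
    Write x = 69 + 1881·t and substitute into x ≡ 3 (mod 8): 1881·t ≡ 3 − 69 = -66 (mod 8).
    Reduce coefficients mod 8: 1·t ≡ 6 (mod 8).
    So t ≡ 6 (mod 8).
    Then x = 69 + 1881·6 = 11355, valid modulo lcm(1881, 8) = 15048: x ≡ 11355 (mod 15048).
Verify against each original: 11355 mod 9 = 6, 11355 mod 11 = 3, 11355 mod 19 = 12, 11355 mod 8 = 3.

x ≡ 11355 (mod 15048).


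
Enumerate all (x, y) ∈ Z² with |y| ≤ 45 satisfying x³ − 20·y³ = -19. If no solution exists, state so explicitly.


The equation is x³ - 20y³ = -19. For fixed y, x³ = 20·y³ − 19, so a solution requires the RHS to be a perfect cube.
Strategy: iterate y from -45 to 45, compute RHS = 20·y³ − 19, and check whether it is a (positive or negative) perfect cube.
Check small values of y:
  y = 0: RHS = -19 is not a perfect cube.
  y = 1: RHS = 1 = (1)³ ⇒ x = 1 works.
  y = -1: RHS = -39 is not a perfect cube.
  y = 2: RHS = 141 is not a perfect cube.
  y = -2: RHS = -179 is not a perfect cube.
  y = 3: RHS = 521 is not a perfect cube.
  y = -3: RHS = -559 is not a perfect cube.
Continuing the search up to |y| = 45 finds no further solutions beyond those listed.
Collected solutions: (1, 1).

Solutions (with |y| ≤ 45): (1, 1).


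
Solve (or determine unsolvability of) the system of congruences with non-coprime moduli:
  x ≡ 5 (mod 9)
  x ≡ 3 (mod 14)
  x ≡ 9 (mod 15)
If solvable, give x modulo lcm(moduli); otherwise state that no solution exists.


Moduli 9, 14, 15 are not pairwise coprime, so CRT works modulo lcm(m_i) when all pairwise compatibility conditions hold.
Pairwise compatibility: gcd(m_i, m_j) must divide a_i - a_j for every pair.
Merge one congruence at a time:
  Start: x ≡ 5 (mod 9).
  Combine with x ≡ 3 (mod 14): gcd(9, 14) = 1; 3 - 5 = -2, which IS divisible by 1, so compatible.
    Write x = 5 + 9·t and substitute into x ≡ 3 (mod 14): 9·t ≡ 3 − 5 = -2 (mod 14).
    Reduce coefficients mod 14: 9·t ≡ 12 (mod 14).
    The inverse of 9 mod 14 is 11 (since 9·11 = 99 = 7·14 + 1), so t ≡ 11·12 = 132 ≡ 6 (mod 14).
    Then x = 5 + 9·6 = 59, valid modulo lcm(9, 14) = 126: x ≡ 59 (mod 126).
  Combine with x ≡ 9 (mod 15): gcd(126, 15) = 3, and 9 - 59 = -50 is NOT divisible by 3.
    ⇒ system is inconsistent (no integer solution).

No solution (the system is inconsistent).


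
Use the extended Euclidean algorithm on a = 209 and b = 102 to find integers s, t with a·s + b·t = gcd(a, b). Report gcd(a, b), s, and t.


Euclidean algorithm on (209, 102) — divide until remainder is 0:
  209 = 2 · 102 + 5
  102 = 20 · 5 + 2
  5 = 2 · 2 + 1
  2 = 2 · 1 + 0
gcd(209, 102) = 1.
Track Bezout coefficients alongside the remainders: start with r₀ = 209 = a·1 + b·0 (s = 1, t = 0) and r₁ = 102 = a·0 + b·1 (s = 0, t = 1); each new remainder r_{k+1} = r_{k-1} − q_k·r_k inherits s_{k+1} = s_{k-1} − q_k·s_k, t_{k+1} = t_{k-1} − q_k·t_k, so r_k = a·s_k + b·t_k at every step:
  q = 2: r = 5, s = 1 − 2·0 = 1, t = 0 − 2·1 = -2  (check: 209·1 + 102·(-2) = 5)
  q = 20: r = 2, s = 0 − 20·1 = -20, t = 1 − 20·(-2) = 41  (check: 209·(-20) + 102·41 = 2)
  q = 2: r = 1, s = 1 − 2·(-20) = 41, t = -2 − 2·41 = -84  (check: 209·41 + 102·(-84) = 1)
The row with r = 1 (the gcd) gives the Bezout coefficients s = 41, t = -84.
Result: 209 · (41) + 102 · (-84) = 1.

gcd(209, 102) = 1; s = 41, t = -84 (check: 209·41 + 102·(-84) = 1).


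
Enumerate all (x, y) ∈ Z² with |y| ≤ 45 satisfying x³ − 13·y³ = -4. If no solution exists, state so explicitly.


The equation is x³ - 13y³ = -4. For fixed y, x³ = 13·y³ − 4, so a solution requires the RHS to be a perfect cube.
Strategy: iterate y from -45 to 45, compute RHS = 13·y³ − 4, and check whether it is a (positive or negative) perfect cube.
Check small values of y:
  y = 0: RHS = -4 is not a perfect cube.
  y = 1: RHS = 9 is not a perfect cube.
  y = -1: RHS = -17 is not a perfect cube.
  y = 2: RHS = 100 is not a perfect cube.
  y = -2: RHS = -108 is not a perfect cube.
  y = 3: RHS = 347 is not a perfect cube.
  y = -3: RHS = -355 is not a perfect cube.
Continuing the search up to |y| = 45 finds no solutions either.
No (x, y) in the scanned range satisfies the equation.

No integer solutions with |y| ≤ 45.


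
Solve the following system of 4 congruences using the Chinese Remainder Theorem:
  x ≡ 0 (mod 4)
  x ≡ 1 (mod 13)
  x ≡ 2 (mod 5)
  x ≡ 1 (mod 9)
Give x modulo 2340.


Product of moduli M = 4 · 13 · 5 · 9 = 2340.
Merge one congruence at a time:
  Start: x ≡ 0 (mod 4).
  Combine with x ≡ 1 (mod 13); new modulus lcm = 52.
    Write x = 0 + 4·t and substitute into x ≡ 1 (mod 13): 4·t ≡ 1 − 0 = 1 (mod 13).
    The inverse of 4 mod 13 is 10 (since 4·10 = 40 = 3·13 + 1), so t ≡ 10·1 = 10 ≡ 10 (mod 13).
    Then x = 0 + 4·10 = 40, valid modulo lcm(4, 13) = 52: x ≡ 40 (mod 52).
  Combine with x ≡ 2 (mod 5); new modulus lcm = 260.
    Write x = 40 + 52·t and substitute into x ≡ 2 (mod 5): 52·t ≡ 2 − 40 = -38 (mod 5).
    Reduce coefficients mod 5: 2·t ≡ 2 (mod 5).
    The inverse of 2 mod 5 is 3 (since 2·3 = 6 = 1·5 + 1), so t ≡ 3·2 = 6 ≡ 1 (mod 5).
    Then x = 40 + 52·1 = 92, valid modulo lcm(52, 5) = 260: x ≡ 92 (mod 260).
  Combine with x ≡ 1 (mod 9); new modulus lcm = 2340.
    Write x = 92 + 260·t and substitute into x ≡ 1 (mod 9): 260·t ≡ 1 − 92 = -91 (mod 9).
    Reduce coefficients mod 9: 8·t ≡ 8 (mod 9).
    The inverse of 8 mod 9 is 8 (since 8·8 = 64 = 7·9 + 1), so t ≡ 8·8 = 64 ≡ 1 (mod 9).
    Then x = 92 + 260·1 = 352, valid modulo lcm(260, 9) = 2340: x ≡ 352 (mod 2340).
Verify against each original: 352 mod 4 = 0, 352 mod 13 = 1, 352 mod 5 = 2, 352 mod 9 = 1.

x ≡ 352 (mod 2340).


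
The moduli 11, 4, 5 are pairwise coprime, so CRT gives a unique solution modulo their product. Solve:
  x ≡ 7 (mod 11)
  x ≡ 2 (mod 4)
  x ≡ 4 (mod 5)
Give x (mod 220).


Moduli 11, 4, 5 are pairwise coprime; by CRT there is a unique solution modulo M = 11 · 4 · 5 = 220.
Solve pairwise, accumulating the modulus:
  Start with x ≡ 7 (mod 11).
  Combine with x ≡ 2 (mod 4): since gcd(11, 4) = 1, we get a unique residue mod 44.
    Write x = 7 + 11·t and substitute into x ≡ 2 (mod 4): 11·t ≡ 2 − 7 = -5 (mod 4).
    Reduce coefficients mod 4: 3·t ≡ 3 (mod 4).
    The inverse of 3 mod 4 is 3 (since 3·3 = 9 = 2·4 + 1), so t ≡ 3·3 = 9 ≡ 1 (mod 4).
    Then x = 7 + 11·1 = 18, valid modulo lcm(11, 4) = 44: x ≡ 18 (mod 44).
  Combine with x ≡ 4 (mod 5): since gcd(44, 5) = 1, we get a unique residue mod 220.
    Write x = 18 + 44·t and substitute into x ≡ 4 (mod 5): 44·t ≡ 4 − 18 = -14 (mod 5).
    Reduce coefficients mod 5: 4·t ≡ 1 (mod 5).
    The inverse of 4 mod 5 is 4 (since 4·4 = 16 = 3·5 + 1), so t ≡ 4·1 = 4 ≡ 4 (mod 5).
    Then x = 18 + 44·4 = 194, valid modulo lcm(44, 5) = 220: x ≡ 194 (mod 220).
Verify: 194 mod 11 = 7 ✓, 194 mod 4 = 2 ✓, 194 mod 5 = 4 ✓.

x ≡ 194 (mod 220).


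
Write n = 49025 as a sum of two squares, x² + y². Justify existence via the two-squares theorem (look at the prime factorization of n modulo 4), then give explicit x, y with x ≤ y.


Step 1: Factor n = 49025 = 5^2 · 37 · 53.
Step 2: Check the mod-4 condition on each prime factor: 5 ≡ 1 (mod 4), exponent 2; 37 ≡ 1 (mod 4), exponent 1; 53 ≡ 1 (mod 4), exponent 1.
All primes ≡ 3 (mod 4) appear to even exponent (or don't appear), so by the two-squares theorem n IS expressible as a sum of two squares.
Step 3: Build a representation. Group n = k² · m with k = 5 and m = 37 · 53 = 1961 (a product of primes ≡ 1 (mod 4)); a representation of m scales to one of n via (k·x)² + (k·y)² = k²(x² + y²). Each prime p ≡ 1 (mod 4) is itself a sum of two squares; find a² by testing p − a² for a perfect square:
  37: 37 − 1² = 36 = 6² ⇒ 37 = 1² + 6².
  53: 53 − 1² = 52, 53 − 2² = 49 = 7² ⇒ 53 = 2² + 7².
  Combine using the Brahmagupta–Fibonacci identity (a² + b²)(c² + d²) = (ac − bd)² + (ad + bc)² = (ac + bd)² + (ad − bc)²:
  37 · 53 = 1961: from (1² + 6²)(2² + 7²), take (1·2 − 6·7, 1·7 + 6·2) = (2 − 42, 7 + 12) = (-40, 19); dropping signs (only squares matter) gives (40, 19); check 40² + 19² = 1600 + 361 = 1961 ✓.
  Scale by k = 5: (5·40, 5·19) = (200, 95).
Step 4: Order so x ≤ y and verify: 95² + 200² = 9025 + 40000 = 49025 = n. ✓

n = 49025 = 95² + 200² (one valid representation with x ≤ y).
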